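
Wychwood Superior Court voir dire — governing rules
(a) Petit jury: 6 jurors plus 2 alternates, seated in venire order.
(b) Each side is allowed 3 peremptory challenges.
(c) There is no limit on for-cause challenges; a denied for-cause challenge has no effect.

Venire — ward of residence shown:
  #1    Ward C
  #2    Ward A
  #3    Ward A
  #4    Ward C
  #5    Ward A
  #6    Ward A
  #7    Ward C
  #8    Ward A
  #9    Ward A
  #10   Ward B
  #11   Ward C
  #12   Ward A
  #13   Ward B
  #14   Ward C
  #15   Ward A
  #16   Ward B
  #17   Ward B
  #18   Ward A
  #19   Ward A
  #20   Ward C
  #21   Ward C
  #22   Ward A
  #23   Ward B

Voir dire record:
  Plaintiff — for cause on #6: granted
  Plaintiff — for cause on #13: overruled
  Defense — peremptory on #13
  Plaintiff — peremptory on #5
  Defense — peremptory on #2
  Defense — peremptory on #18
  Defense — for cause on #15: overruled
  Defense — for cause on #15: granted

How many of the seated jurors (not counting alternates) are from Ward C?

Removed: #2, #5, #6, #13, #15, #18.
Seated jurors 1–6: #1, #3, #4, #7, #8, #9 (alternates #10, #11 not counted).
Of those, in Ward C: #1, #4, #7 → 3.

3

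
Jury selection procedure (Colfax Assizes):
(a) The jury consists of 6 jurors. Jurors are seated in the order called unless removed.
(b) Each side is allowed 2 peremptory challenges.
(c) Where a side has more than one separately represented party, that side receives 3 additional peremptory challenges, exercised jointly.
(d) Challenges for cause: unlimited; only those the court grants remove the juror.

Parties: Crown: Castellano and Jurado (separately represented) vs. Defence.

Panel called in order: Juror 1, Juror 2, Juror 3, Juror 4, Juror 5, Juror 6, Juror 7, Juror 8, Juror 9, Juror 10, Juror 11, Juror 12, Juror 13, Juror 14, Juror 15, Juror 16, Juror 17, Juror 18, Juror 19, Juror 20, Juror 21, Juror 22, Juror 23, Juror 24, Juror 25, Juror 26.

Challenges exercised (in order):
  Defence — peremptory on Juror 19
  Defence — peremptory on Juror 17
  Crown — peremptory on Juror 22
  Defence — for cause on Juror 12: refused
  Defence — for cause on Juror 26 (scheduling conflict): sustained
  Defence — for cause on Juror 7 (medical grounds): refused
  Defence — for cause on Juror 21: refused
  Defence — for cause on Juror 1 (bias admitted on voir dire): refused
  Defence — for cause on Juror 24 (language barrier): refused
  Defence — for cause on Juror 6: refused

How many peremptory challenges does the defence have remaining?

Defence allotment: 2.
Defence peremptories used: #19, #17 — 2 (for-cause on #12, #26, #7, #21, #1, #24, #6 don't count).
Remaining: 2 − 2 = 0.

0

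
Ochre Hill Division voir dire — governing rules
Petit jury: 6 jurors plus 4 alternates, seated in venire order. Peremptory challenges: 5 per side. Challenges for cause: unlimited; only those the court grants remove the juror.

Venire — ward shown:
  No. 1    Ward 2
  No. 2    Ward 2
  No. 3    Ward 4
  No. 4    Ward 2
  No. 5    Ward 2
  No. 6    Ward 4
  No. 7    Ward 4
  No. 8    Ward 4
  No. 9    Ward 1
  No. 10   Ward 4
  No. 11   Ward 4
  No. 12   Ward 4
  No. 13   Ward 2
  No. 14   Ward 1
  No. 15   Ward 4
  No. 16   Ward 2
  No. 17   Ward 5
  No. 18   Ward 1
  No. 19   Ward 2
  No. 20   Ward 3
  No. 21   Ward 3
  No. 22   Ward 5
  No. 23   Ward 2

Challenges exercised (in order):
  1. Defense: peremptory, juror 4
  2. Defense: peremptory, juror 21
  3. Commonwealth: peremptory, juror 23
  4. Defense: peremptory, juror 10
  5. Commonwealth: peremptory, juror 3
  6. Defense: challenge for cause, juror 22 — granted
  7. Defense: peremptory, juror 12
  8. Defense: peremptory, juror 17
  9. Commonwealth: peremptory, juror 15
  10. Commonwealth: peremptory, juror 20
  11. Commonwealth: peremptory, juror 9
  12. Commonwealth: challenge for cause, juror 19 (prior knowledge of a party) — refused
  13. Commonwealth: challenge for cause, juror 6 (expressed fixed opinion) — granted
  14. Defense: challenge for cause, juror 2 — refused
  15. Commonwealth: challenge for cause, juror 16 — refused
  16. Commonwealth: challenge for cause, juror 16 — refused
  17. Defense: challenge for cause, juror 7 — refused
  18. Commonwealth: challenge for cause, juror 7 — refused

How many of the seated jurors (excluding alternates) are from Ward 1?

0

Removed: #3, #4, #6, #9, #10, #12, #15, #17, #20, #21, #22, #23.
Seated jurors 1–6: #1, #2, #5, #7, #8, #11 (alternates #13, #14, #16, #18 not counted).
None of those are in Ward 1 → 0.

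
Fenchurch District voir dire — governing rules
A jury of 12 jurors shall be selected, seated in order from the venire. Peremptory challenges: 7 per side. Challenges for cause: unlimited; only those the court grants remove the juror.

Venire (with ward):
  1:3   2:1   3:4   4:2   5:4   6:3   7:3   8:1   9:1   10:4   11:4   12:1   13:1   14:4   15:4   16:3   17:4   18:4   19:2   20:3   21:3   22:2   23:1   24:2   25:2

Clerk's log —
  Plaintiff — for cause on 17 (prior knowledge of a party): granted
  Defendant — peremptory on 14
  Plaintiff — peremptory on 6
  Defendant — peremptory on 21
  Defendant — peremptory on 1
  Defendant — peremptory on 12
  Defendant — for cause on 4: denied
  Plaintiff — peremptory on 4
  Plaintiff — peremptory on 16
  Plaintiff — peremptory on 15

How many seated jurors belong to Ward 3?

2

Removed: #1, #4, #6, #12, #14, #15, #16, #17, #21.
Seated jurors 1–12: #2, #3, #5, #7, #8, #9, #10, #11, #13, #18, #19, #20.
Of those, in Ward 3: #7, #20 → 2.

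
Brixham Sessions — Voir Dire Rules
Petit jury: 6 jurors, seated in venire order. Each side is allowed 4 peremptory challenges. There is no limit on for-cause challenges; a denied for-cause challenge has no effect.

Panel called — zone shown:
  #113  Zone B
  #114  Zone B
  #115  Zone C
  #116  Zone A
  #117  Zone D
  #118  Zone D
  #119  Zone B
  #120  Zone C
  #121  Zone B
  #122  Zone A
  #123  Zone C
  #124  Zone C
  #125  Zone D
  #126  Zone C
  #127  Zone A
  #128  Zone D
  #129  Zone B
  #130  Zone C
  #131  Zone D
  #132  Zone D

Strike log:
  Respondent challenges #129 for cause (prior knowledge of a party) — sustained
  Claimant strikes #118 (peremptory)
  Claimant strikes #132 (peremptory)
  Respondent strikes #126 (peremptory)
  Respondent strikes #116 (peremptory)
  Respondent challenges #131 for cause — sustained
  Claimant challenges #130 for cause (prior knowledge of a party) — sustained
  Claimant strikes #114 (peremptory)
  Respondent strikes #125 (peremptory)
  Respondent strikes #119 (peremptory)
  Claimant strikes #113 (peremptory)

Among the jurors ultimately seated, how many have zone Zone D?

Removed: #113, #114, #116, #118, #119, #125, #126, #129, #130, #131, #132.
Seated jurors 1–6: #115, #117, #120, #121, #122, #123.
Of those, in Zone D: #117 → 1.

1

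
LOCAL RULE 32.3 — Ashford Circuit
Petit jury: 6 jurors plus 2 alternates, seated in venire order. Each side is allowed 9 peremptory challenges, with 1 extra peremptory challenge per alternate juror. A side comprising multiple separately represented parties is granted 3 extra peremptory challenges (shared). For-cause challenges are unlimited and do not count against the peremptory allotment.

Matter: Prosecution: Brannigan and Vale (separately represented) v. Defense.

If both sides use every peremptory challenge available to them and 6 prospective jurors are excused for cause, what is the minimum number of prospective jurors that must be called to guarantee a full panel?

Seats to fill: 6 + 2 alternates = 8.
Peremptories — Prosecution: 9 + 1×2 + 3 = 14; Defense: 9 + 1×2 = 11; total 25.
For-cause removals: 6.
Minimum venire: 8 + 25 + 6 = 39.

39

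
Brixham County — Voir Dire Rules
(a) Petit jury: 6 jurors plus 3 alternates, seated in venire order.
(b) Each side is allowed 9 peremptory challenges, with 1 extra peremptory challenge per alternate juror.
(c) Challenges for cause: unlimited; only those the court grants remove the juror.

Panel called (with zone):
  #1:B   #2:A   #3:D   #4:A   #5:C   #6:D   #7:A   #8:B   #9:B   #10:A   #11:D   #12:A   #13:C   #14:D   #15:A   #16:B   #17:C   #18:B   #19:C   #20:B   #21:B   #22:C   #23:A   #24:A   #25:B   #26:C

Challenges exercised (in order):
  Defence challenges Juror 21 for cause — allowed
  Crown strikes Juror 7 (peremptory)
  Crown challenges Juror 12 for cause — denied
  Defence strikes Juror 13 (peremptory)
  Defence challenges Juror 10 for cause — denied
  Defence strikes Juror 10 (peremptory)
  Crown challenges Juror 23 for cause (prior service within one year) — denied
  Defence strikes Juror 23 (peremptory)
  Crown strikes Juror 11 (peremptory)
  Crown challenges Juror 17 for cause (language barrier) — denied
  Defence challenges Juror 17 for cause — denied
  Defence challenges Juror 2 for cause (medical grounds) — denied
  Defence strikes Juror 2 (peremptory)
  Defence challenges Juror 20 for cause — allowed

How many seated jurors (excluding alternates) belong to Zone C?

Removed: #2, #7, #10, #11, #13, #20, #21, #23.
Seated jurors 1–6: #1, #3, #4, #5, #6, #8 (alternates #9, #12, #14 not counted).
Of those, in Zone C: #5 → 1.

1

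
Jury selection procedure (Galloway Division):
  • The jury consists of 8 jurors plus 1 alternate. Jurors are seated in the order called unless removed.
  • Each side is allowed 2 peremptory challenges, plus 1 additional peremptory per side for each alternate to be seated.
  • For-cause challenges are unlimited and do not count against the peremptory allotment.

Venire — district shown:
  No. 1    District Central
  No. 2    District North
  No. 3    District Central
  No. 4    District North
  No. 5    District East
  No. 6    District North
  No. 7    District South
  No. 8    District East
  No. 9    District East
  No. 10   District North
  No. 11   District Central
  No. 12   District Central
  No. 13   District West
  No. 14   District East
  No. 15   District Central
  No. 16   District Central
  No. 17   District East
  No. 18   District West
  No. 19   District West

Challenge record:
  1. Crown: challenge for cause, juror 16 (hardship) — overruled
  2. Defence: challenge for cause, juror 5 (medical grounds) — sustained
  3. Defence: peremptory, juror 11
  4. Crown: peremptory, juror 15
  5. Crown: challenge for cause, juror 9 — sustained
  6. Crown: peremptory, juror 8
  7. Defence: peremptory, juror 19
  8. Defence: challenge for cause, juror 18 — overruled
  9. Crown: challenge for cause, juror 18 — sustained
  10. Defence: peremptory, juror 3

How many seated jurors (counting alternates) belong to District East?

1

Removed: #3, #5, #8, #9, #11, #15, #18, #19.
Seated (9 incl. alternates): #1, #2, #4, #6, #7, #10, #12, #13, #14.
Of those, in District East: #14 → 1.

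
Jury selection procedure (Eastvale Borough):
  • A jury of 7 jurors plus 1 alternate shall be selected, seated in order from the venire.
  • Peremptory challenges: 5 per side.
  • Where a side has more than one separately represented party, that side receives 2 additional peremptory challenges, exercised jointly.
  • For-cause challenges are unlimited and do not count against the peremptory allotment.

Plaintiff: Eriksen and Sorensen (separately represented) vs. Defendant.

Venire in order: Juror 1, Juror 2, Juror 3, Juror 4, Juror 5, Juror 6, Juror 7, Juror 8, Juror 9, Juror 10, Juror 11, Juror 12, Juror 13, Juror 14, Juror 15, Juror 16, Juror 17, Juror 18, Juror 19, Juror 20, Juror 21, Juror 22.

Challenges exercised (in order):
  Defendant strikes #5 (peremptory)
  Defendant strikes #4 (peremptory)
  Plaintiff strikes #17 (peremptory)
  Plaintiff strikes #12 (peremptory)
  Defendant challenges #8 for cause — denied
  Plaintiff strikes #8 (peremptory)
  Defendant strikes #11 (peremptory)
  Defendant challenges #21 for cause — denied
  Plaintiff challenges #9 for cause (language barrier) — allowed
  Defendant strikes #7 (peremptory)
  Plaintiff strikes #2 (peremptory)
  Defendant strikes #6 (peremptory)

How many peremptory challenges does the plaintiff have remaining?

3

Plaintiff allotment: 5 base + 2 multi-party = 7.
Plaintiff peremptories used: #17, #12, #8, #2 — 4 (the for-cause on #9 doesn't count).
Remaining: 7 − 4 = 3.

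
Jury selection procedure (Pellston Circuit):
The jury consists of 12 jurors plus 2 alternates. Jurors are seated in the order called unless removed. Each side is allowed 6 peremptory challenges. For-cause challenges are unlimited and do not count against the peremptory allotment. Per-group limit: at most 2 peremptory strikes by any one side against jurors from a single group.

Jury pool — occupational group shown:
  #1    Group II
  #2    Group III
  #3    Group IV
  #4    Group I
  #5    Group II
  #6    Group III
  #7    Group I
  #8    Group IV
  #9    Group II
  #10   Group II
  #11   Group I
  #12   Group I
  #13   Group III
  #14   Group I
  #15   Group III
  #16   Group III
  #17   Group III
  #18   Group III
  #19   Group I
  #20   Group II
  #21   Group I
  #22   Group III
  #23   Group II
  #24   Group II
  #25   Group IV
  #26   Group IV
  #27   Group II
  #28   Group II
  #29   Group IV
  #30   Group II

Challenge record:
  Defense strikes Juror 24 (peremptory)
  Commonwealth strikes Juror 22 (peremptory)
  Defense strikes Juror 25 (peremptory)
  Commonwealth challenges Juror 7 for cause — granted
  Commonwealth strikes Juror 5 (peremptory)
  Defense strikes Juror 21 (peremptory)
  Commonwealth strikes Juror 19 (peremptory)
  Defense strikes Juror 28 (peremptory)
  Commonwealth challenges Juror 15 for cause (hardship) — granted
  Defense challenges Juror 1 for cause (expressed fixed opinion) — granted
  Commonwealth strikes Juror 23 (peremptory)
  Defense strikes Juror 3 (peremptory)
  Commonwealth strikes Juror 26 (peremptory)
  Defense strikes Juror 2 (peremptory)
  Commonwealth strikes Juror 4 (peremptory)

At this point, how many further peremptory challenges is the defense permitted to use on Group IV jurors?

0

Defense peremptories so far: #24, #25, #21, #28, #3, #2 — 6 of 6 used, 0 left overall.
Against Group IV: #25, #3 — 2 used; per-group cap 2 leaves 0.
Binding limit: min(0, 0) = 0.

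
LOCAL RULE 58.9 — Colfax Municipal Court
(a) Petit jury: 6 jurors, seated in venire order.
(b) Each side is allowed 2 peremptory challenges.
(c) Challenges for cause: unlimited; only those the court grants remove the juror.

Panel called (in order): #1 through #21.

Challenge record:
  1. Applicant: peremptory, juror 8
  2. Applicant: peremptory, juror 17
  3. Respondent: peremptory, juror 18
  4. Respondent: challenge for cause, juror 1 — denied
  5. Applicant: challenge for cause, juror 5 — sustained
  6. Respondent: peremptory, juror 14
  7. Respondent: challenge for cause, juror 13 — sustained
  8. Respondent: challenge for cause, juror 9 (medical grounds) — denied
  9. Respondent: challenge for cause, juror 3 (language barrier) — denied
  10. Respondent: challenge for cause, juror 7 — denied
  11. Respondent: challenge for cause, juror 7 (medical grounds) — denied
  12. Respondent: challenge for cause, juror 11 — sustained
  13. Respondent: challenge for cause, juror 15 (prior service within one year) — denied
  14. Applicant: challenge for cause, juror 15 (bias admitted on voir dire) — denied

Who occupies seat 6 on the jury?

Removed: #5, #8, #11, #13, #14, #17, #18. (#1, #3, #7, #9, #15 stay — for-cause denied.)
Seating in order: seats 1–6 → #1, #2, #3, #4, #6, #7.
So seat 6 is #7.

7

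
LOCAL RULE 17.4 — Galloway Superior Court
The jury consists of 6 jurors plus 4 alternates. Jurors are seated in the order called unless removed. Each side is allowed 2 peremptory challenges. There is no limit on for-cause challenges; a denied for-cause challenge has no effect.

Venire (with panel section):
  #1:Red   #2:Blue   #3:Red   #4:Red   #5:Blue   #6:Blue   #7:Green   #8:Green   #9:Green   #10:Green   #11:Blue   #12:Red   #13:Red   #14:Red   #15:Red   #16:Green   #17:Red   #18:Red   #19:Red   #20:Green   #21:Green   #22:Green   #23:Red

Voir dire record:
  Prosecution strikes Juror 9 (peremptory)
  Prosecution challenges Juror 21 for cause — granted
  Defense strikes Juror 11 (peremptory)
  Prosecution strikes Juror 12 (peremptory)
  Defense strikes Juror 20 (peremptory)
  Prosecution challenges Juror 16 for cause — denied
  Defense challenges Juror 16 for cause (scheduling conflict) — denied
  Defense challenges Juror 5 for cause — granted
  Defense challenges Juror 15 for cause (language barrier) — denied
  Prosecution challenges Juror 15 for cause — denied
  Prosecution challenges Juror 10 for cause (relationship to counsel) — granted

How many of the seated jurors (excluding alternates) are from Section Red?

3

Removed: #5, #9, #10, #11, #12, #20, #21.
Seated jurors 1–6: #1, #2, #3, #4, #6, #7 (alternates #8, #13, #14, #15 not counted).
Of those, in Section Red: #1, #3, #4 → 3.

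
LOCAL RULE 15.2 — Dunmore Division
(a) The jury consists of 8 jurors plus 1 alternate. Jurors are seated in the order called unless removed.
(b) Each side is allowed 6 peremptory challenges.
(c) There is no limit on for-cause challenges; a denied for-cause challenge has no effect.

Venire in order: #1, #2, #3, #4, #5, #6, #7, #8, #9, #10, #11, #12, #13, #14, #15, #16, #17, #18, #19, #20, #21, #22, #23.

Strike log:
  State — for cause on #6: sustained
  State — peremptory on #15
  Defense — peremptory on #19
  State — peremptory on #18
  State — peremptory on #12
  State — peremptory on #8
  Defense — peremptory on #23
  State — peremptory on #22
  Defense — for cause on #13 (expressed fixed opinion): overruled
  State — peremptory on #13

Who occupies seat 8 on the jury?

Removed: #6, #8, #12, #13, #15, #18, #19, #22, #23.
Seating in order: seats 1–8 → #1, #2, #3, #4, #5, #7, #9, #10; alternates → #11.
So seat 8 is #10.

10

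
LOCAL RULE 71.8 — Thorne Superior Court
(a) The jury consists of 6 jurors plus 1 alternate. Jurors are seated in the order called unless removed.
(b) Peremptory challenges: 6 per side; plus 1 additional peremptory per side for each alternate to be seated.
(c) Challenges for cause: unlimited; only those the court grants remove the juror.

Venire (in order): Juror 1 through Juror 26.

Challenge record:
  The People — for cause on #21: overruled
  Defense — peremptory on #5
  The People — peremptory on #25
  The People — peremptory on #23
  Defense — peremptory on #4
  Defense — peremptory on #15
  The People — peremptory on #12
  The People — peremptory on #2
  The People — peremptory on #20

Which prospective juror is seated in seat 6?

9

Removed: #2, #4, #5, #12, #15, #20, #23, #25. (#21 stays — for-cause denied.)
Filling seats in venire order through position 6: #1, #3, #6, #7, #8, #9.
So seat 6 is #9.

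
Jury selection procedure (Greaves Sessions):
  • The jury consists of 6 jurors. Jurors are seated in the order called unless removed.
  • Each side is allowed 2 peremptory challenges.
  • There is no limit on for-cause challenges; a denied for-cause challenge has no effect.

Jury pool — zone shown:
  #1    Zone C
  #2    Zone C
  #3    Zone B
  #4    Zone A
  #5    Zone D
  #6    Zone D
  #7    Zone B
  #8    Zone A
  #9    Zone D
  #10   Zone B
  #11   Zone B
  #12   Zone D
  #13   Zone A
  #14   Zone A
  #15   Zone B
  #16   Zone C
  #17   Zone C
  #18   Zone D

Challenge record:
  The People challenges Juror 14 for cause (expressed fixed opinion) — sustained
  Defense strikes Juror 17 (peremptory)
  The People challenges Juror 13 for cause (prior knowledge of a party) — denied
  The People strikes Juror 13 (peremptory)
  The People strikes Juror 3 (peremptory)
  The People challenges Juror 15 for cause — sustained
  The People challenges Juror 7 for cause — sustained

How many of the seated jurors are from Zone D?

Removed: #3, #7, #13, #14, #15, #17.
Seated jurors 1–6: #1, #2, #4, #5, #6, #8.
Of those, in Zone D: #5, #6 → 2.

2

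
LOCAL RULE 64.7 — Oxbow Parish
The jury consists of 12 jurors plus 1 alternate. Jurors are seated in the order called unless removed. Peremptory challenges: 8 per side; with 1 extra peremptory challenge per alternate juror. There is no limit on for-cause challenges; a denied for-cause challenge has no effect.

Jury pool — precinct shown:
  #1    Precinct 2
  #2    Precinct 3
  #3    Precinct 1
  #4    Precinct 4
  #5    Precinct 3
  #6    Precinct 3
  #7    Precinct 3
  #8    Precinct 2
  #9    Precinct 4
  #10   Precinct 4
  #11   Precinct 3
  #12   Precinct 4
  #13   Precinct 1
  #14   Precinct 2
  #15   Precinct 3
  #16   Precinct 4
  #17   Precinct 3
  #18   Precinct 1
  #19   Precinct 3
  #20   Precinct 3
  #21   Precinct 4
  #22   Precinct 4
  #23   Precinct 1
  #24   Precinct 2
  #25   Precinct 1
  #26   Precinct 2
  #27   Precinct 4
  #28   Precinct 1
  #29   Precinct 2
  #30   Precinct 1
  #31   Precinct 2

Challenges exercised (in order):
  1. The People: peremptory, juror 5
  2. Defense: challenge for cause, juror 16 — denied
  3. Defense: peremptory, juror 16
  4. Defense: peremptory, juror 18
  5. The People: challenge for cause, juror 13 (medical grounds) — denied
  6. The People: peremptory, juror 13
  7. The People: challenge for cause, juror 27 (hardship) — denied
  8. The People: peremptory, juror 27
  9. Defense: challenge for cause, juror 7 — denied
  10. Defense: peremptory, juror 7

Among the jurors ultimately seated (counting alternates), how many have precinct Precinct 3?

5

Removed: #5, #7, #13, #16, #18, #27.
Seated (13 incl. alternates): #1, #2, #3, #4, #6, #8, #9, #10, #11, #12, #14, #15, #17.
Of those, in Precinct 3: #2, #6, #11, #15, #17 → 5.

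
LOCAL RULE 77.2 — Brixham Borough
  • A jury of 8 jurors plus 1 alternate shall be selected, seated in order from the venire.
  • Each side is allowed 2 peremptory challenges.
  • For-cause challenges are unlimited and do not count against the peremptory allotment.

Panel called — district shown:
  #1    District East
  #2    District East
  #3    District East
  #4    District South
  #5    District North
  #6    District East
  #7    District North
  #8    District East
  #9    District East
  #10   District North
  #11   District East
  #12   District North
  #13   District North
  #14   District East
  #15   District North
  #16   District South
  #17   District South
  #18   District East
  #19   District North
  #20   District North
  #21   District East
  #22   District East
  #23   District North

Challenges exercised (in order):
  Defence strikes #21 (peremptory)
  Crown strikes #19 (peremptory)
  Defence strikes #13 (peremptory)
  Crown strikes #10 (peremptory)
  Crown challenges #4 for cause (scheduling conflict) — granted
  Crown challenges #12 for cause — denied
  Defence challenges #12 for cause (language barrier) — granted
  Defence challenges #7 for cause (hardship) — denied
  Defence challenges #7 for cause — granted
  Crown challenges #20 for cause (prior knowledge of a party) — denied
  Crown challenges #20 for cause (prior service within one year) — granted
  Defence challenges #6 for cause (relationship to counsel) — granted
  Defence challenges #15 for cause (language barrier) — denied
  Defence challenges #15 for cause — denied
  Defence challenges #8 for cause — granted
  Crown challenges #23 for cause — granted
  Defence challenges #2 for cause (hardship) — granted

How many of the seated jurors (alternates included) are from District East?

Removed: #2, #4, #6, #7, #8, #10, #12, #13, #19, #20, #21, #23.
Seated (9 incl. alternates): #1, #3, #5, #9, #11, #14, #15, #16, #17.
Of those, in District East: #1, #3, #9, #11, #14 → 5.

5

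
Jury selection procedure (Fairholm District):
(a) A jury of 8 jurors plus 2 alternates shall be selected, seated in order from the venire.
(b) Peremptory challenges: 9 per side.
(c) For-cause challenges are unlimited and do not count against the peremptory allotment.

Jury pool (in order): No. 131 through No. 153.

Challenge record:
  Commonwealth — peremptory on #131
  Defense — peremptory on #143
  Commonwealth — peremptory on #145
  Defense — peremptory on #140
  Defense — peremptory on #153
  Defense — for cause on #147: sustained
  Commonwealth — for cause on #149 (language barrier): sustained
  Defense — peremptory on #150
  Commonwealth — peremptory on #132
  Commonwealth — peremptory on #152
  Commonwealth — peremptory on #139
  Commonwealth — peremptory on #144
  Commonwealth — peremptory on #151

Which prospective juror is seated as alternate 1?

Removed: #131, #132, #139, #140, #143, #144, #145, #147, #149, #150, #151, #152, #153.
Filling seats in venire order through position 9: #133, #134, #135, #136, #137, #138, #141, #142, #146.
So alternate 1 is #146.

146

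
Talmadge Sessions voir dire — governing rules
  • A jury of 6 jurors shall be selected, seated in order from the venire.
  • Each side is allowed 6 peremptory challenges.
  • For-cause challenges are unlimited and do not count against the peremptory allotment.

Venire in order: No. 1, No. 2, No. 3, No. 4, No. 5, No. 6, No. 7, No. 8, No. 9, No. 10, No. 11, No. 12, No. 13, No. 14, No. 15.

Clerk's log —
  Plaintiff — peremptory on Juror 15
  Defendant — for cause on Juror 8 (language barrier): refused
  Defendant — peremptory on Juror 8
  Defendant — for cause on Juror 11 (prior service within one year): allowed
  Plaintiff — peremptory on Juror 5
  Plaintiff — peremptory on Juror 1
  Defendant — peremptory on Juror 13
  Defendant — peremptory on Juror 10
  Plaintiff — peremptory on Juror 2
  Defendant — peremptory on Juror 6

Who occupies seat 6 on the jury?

Removed: #1, #2, #5, #6, #8, #10, #11, #13, #15.
Seating in order: seats 1–6 → #3, #4, #7, #9, #12, #14.
So seat 6 is #14.

14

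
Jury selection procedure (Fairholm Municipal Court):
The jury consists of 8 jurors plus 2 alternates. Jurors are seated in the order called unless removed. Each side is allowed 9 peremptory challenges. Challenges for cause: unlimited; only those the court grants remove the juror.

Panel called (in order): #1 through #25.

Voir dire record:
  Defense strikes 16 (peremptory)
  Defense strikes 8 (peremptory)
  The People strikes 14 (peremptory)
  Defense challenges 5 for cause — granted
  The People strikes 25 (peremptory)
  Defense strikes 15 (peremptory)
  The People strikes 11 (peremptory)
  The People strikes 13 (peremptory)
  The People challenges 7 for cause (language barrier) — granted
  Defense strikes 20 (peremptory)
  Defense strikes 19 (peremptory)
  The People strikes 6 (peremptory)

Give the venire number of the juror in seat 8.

Removed: #5, #6, #7, #8, #11, #13, #14, #15, #16, #19, #20, #25.
Seating in order: seats 1–8 → #1, #2, #3, #4, #9, #10, #12, #17; alternates → #18, #21.
So seat 8 is #17.

17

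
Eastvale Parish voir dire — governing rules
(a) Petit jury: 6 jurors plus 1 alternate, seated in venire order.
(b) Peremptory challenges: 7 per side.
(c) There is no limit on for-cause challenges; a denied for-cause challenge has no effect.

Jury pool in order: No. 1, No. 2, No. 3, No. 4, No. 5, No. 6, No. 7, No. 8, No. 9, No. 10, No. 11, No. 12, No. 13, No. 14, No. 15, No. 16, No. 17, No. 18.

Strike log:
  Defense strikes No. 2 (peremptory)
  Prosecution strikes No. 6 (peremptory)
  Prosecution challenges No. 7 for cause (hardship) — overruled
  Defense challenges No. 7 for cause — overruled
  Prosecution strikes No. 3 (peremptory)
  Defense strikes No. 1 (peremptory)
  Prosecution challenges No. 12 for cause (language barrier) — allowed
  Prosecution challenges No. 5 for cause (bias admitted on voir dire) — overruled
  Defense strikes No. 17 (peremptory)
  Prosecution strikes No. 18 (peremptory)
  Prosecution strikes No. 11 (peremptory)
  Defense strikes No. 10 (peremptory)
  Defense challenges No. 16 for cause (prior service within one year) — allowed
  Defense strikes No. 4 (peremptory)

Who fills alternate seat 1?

Removed: #1, #2, #3, #4, #6, #10, #11, #12, #16, #17, #18. (#5, #7 stay — for-cause denied.)
Filling seats in venire order through position 7: #5, #7, #8, #9, #13, #14, #15.
So alternate 1 is #15.

15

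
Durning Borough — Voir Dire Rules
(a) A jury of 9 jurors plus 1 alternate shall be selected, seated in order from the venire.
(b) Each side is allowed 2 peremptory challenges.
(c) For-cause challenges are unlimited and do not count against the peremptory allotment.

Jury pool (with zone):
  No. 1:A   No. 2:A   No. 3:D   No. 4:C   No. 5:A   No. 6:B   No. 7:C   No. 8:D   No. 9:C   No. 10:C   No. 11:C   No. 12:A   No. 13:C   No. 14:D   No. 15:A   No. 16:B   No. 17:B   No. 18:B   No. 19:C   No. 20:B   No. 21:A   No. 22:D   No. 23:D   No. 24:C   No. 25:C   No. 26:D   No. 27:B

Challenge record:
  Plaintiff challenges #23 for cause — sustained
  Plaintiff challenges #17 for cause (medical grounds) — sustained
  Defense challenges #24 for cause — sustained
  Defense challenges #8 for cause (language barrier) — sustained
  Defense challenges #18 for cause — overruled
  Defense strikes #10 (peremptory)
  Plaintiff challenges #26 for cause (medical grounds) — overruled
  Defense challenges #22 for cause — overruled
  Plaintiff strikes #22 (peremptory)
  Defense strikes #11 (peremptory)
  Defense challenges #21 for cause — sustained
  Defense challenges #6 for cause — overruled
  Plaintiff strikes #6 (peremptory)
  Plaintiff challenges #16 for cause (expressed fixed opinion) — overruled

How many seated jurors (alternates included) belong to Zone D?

Removed: #6, #8, #10, #11, #17, #21, #22, #23, #24.
Seated (10 incl. alternates): #1, #2, #3, #4, #5, #7, #9, #12, #13, #14.
Of those, in Zone D: #3, #14 → 2.

2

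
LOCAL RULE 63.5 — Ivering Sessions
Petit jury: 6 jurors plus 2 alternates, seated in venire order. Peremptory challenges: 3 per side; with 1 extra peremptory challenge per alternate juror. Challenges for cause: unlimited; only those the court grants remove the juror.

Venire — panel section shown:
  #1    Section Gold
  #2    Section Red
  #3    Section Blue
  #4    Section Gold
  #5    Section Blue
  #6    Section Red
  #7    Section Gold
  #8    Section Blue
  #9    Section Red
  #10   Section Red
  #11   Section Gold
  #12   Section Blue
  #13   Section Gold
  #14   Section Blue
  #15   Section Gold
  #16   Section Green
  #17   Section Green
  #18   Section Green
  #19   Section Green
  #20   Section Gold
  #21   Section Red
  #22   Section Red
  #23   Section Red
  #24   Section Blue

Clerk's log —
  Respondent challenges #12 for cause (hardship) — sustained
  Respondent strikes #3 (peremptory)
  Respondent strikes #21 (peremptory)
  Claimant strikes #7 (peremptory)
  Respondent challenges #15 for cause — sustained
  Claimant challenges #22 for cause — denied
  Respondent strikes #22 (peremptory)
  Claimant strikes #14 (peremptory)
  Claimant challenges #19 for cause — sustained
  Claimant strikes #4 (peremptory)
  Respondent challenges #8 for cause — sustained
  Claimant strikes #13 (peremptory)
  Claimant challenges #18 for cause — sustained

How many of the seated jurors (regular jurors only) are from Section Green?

Removed: #3, #4, #7, #8, #12, #13, #14, #15, #18, #19, #21, #22.
Seated jurors 1–6: #1, #2, #5, #6, #9, #10 (alternates #11, #16 not counted).
None of those are in Section Green → 0.

0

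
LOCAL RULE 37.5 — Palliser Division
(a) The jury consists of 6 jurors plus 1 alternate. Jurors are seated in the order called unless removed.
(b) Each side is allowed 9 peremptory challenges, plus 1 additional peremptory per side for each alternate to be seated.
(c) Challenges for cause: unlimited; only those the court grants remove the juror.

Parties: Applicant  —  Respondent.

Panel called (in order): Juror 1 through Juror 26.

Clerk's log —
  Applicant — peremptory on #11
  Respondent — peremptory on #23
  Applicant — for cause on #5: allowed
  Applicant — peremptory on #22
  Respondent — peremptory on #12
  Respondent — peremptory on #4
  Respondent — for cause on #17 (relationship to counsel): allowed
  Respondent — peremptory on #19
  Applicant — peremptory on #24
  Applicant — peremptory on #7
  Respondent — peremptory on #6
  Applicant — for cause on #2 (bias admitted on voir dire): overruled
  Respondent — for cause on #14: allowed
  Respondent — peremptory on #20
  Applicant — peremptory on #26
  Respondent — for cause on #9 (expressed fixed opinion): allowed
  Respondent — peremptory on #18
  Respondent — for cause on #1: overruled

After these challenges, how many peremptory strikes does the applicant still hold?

Applicant allotment: 9 base + 1 × 1 alternate = 10.
Applicant peremptories used: #11, #22, #24, #7, #26 — 5 (for-cause on #5, #2 don't count).
Remaining: 10 − 5 = 5.

5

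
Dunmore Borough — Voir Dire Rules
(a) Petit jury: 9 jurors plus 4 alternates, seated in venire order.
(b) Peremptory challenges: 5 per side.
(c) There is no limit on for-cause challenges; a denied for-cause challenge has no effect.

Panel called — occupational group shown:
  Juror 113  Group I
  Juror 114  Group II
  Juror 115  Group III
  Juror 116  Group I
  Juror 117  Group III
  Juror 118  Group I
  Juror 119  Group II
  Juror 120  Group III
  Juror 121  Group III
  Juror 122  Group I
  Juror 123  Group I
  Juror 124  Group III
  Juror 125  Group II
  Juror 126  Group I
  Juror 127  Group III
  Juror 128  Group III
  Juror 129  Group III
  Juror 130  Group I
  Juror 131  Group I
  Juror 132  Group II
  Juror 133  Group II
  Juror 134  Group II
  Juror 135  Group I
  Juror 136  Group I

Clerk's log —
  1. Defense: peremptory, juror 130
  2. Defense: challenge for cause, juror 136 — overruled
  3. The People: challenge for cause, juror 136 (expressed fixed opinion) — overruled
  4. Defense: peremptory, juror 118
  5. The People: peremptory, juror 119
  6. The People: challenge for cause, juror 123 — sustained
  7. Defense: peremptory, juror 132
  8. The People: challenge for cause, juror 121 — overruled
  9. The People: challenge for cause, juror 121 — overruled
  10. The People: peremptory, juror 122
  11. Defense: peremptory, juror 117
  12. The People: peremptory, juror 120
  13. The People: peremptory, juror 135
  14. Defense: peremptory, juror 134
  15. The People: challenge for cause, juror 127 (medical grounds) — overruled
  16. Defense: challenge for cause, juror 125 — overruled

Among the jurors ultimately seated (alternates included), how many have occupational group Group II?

Removed: #117, #118, #119, #120, #122, #123, #130, #132, #134, #135.
Seated (13 incl. alternates): #113, #114, #115, #116, #121, #124, #125, #126, #127, #128, #129, #131, #133.
Of those, in Group II: #114, #125, #133 → 3.

3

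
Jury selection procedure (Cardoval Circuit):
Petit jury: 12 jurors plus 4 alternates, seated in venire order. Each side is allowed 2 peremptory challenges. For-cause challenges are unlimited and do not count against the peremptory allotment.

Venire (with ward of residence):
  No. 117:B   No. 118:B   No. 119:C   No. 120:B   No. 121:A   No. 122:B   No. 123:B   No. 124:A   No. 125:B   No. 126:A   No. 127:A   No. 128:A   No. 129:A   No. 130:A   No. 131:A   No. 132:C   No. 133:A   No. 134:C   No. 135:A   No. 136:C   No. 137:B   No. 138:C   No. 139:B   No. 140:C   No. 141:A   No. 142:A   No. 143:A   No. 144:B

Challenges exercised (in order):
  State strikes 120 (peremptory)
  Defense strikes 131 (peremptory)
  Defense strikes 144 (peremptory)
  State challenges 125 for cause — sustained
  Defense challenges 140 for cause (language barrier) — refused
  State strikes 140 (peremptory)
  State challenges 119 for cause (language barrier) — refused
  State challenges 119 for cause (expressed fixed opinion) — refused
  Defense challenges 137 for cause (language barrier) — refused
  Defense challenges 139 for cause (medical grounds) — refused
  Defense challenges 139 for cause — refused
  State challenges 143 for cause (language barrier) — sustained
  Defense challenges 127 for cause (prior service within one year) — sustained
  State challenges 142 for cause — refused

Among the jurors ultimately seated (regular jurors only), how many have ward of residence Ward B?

4

Removed: #120, #125, #127, #131, #140, #143, #144.
Seated jurors 1–12: #117, #118, #119, #121, #122, #123, #124, #126, #128, #129, #130, #132 (alternates #133, #134, #135, #136 not counted).
Of those, in Ward B: #117, #118, #122, #123 → 4.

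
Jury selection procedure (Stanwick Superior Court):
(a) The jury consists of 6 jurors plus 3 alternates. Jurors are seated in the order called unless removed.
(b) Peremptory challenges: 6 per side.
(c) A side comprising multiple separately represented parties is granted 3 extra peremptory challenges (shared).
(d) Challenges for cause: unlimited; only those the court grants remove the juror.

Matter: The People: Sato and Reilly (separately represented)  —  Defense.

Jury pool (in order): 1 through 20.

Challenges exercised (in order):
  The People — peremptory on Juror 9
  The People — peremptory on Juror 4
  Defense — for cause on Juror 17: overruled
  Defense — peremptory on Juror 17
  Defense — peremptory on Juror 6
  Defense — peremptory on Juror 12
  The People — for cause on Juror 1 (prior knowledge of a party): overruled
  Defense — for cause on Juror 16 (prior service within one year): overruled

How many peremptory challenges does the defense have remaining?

3

Defense allotment: 6.
Defense peremptories used: #17, #6, #12 — 3 (for-cause on #17, #16 don't count).
Remaining: 6 − 3 = 3.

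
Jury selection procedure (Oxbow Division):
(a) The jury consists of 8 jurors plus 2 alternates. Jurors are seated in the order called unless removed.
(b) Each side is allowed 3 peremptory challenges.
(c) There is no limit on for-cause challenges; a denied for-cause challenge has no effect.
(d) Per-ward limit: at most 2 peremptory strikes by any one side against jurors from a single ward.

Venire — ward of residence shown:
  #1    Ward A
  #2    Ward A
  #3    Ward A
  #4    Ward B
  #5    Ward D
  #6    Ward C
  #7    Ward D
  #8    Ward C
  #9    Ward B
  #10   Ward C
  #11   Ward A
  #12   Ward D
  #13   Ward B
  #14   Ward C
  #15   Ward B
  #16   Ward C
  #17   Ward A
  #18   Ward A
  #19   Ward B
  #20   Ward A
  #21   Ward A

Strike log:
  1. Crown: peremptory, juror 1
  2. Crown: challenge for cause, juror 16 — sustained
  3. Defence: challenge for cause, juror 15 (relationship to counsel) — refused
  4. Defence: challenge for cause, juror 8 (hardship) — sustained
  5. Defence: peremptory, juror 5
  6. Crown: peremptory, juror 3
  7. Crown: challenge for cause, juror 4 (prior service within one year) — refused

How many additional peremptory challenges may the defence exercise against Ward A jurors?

Defence peremptories so far: #5 — 1 of 3 used, 2 left overall.
Against Ward A: none yet — per-ward cap 2 leaves 2.
Binding limit: min(2, 2) = 2.

2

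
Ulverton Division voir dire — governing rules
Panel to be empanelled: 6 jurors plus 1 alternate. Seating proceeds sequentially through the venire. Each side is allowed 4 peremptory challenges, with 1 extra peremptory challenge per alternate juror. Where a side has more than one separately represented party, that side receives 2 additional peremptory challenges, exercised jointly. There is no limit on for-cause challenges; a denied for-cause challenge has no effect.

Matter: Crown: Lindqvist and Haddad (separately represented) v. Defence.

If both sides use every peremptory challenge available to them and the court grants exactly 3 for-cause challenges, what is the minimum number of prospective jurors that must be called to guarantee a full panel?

22

Seats to fill: 6 + 1 alternates = 7.
Peremptories — Crown: 4 + 1×1 + 2 = 7; Defence: 4 + 1×1 = 5; total 12.
For-cause removals: 3.
Minimum venire: 7 + 12 + 3 = 22.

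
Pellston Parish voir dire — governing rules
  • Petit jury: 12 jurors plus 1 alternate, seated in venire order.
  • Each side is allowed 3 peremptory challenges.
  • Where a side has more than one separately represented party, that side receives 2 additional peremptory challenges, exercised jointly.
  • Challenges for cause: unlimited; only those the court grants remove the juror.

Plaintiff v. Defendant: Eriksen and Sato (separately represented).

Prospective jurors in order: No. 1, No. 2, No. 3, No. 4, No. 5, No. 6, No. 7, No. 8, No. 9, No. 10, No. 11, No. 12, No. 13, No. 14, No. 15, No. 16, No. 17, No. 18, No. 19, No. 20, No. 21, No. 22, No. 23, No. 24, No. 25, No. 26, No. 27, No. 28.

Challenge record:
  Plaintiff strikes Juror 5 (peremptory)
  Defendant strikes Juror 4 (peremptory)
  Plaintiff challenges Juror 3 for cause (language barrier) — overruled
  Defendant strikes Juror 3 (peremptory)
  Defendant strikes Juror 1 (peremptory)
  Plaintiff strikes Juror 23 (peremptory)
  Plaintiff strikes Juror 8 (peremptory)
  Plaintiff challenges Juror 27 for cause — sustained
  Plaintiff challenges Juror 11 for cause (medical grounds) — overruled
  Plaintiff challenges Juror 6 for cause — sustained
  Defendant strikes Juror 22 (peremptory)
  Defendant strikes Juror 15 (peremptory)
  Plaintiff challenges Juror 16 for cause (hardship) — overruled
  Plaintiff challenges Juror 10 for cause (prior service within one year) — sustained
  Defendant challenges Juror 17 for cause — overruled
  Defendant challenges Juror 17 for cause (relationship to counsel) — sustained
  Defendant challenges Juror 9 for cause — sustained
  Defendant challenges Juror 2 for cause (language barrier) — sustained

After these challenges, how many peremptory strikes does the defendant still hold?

Defendant allotment: 3 base + 2 multi-party = 5.
Defendant peremptories used: #4, #3, #1, #22, #15 — 5 (for-cause on #17, #17, #9, #2 don't count).
Remaining: 5 − 5 = 0.

0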